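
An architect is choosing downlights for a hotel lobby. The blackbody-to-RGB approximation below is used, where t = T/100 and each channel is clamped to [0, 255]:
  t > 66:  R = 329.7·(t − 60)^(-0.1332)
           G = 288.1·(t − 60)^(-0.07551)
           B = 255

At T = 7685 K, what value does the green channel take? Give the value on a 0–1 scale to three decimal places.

0.913

t = 7685/100 = 76.85; the t > 66 branch applies.
G = 288.1·(76.85 − 60)^(-0.07551) = 288.1·16.85^(-0.07551) = 288.1·0.80794 = 232.768.
On a 0–1 scale: 232.768/255 = 0.9128 → 0.913.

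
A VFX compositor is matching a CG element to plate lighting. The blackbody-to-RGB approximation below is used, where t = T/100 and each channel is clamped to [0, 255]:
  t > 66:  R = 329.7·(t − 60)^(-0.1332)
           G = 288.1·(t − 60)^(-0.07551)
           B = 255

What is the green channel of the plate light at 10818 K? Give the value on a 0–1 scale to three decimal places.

t = 10818/100 = 108.18; the t > 66 branch applies.
G = 288.1·(108.18 − 60)^(-0.07551) = 288.1·48.18^(-0.07551) = 288.1·0.74632 = 215.016.
On a 0–1 scale: 215.016/255 = 0.8432 → 0.843.

0.843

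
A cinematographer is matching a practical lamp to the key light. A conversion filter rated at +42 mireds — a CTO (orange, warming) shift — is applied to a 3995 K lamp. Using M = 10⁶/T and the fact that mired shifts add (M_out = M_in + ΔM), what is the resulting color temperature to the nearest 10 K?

3420 K

M_in = 10⁶/3995 = 250.31 mireds.
M_out = 250.31 + (+42) = 292.31 mireds.
T_out = 10⁶/292.31 = 3421.0 K → 3420 K.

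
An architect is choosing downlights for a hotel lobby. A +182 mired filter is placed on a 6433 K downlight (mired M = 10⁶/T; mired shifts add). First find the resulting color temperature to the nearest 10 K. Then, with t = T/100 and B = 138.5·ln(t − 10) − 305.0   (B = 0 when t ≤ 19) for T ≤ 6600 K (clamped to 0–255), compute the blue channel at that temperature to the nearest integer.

107

M_in = 10⁶/6433 = 155.45; M_out = 155.45 + (+182) = 337.45.
T_out = 10⁶/337.45 = 2963.4 K → 2960 K; t = 29.6.
B = 138.5·ln(29.6 − 10) − 305.0 = 138.5·ln 19.6 − 305.0 = 138.5·2.9755 − 305.0 = 107.111.
Rounded: 107.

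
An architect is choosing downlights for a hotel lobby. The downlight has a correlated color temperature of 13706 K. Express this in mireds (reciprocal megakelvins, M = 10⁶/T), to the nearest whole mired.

73 mireds

M = 10⁶ / 13706 = 72.961 → 73 mireds.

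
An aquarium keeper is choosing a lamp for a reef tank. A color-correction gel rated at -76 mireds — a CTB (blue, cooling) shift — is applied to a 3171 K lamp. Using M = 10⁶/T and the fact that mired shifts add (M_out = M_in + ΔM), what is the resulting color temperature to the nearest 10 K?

4180 K

M_in = 10⁶/3171 = 315.36 mireds.
M_out = 315.36 + (-76) = 239.36 mireds.
T_out = 10⁶/239.36 = 4177.8 K → 4180 K.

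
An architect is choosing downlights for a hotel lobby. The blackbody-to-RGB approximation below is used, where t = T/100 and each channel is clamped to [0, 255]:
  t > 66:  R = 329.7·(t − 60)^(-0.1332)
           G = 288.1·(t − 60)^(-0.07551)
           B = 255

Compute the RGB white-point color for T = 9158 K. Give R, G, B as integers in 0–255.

R=208, G=222, B=255

t = 9158/100 = 91.58; the t > 66 branch applies.
R = 329.7·(91.58 − 60)^(-0.1332) = 329.7·31.58^(-0.1332) = 329.7·0.63136 = 208.160.
G = 288.1·(91.58 − 60)^(-0.07551) = 288.1·31.58^(-0.07551) = 288.1·0.77051 = 221.984.
B = 255 by definition for t > 66.
Rounded: (208, 222, 255).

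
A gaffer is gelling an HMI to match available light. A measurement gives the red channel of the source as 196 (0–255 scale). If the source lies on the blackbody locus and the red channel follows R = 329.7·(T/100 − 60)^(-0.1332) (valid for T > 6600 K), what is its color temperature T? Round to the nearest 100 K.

(t − 60)^(-0.1332) = 196/329.7 = 0.59448.
t − 60 = 0.59448^(1/-0.1332) = 0.59448^(-7.508) = 49.621, so t = 109.621.
T = 100·t = 10962 K → 11000 K to the nearest 100 K.

11000 K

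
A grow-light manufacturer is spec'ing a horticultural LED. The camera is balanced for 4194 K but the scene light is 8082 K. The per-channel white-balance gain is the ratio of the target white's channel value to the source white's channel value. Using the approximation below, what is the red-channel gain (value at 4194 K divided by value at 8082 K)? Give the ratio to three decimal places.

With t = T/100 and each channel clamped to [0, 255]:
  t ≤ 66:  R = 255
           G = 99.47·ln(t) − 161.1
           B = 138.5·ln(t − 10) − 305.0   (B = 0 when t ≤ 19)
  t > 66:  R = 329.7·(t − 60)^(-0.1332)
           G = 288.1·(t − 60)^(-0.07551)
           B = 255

1.159

At 8082 K (t = 80.82):
  R = 329.7·(80.82 − 60)^(-0.1332) = 329.7·20.82^(-0.1332) = 329.7·0.66739 = 220.038.
At 4194 K (t = 41.94):
  R = 255 by definition for t ≤ 66.
Gain = 255.000 / 220.038 = 1.1589 → 1.159.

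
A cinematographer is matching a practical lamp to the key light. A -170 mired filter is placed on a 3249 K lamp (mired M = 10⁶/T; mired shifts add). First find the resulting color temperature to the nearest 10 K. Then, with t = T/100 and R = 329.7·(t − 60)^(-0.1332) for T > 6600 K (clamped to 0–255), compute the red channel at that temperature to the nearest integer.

M_in = 10⁶/3249 = 307.79; M_out = 307.79 + (-170) = 137.79.
T_out = 10⁶/137.79 = 7257.6 K → 7260 K; t = 72.6.
R = 329.7·(72.6 − 60)^(-0.1332) = 329.7·12.6^(-0.1332) = 329.7·0.71356 = 235.261.
Rounded: 235.

235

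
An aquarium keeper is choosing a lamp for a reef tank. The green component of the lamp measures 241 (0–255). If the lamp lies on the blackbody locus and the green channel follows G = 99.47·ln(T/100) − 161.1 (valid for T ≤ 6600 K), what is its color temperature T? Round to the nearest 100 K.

5700 K

ln t = (241 + 161.1) / 99.47 = 4.0424.
t = e^4.0424 = 56.964.
T = 100·t = 5696 K → 5700 K to the nearest 100 K.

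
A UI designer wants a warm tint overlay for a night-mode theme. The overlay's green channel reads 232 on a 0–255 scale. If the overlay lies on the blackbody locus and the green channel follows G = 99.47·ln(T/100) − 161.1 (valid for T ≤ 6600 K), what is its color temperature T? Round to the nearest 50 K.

ln t = (232 + 161.1) / 99.47 = 3.9519.
t = e^3.9519 = 52.036.
T = 100·t = 5204 K → 5200 K to the nearest 50 K.

5200 K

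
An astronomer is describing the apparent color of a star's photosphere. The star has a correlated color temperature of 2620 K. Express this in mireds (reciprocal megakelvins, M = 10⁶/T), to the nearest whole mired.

382 mireds

M = 10⁶ / 2620 = 381.679 → 382 mireds.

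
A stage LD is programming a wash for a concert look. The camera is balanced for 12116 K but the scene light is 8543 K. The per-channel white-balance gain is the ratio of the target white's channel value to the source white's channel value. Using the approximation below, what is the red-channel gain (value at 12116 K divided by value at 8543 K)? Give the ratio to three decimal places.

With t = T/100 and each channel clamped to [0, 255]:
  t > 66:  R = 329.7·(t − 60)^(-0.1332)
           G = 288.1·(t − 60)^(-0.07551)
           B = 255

0.890

At 8543 K (t = 85.43):
  R = 329.7·(85.43 − 60)^(-0.1332) = 329.7·25.43^(-0.1332) = 329.7·0.64984 = 214.253.
At 12116 K (t = 121.16):
  R = 329.7·(121.16 − 60)^(-0.1332) = 329.7·61.16^(-0.1332) = 329.7·0.57815 = 190.617.
Gain = 190.617 / 214.253 = 0.8897 → 0.890.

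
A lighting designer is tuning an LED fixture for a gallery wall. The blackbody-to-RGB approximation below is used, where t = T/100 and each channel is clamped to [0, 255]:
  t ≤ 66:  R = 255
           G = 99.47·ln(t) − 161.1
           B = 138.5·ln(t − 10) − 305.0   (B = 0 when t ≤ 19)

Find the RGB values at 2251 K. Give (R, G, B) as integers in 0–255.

(255, 149, 45)

t = 2251/100 = 22.51; the t ≤ 66 branch applies.
R = 255 by definition for t ≤ 66.
G = 99.47·ln 22.51 − 161.1 = 99.47·3.1140 − 161.1 = 148.646.
B = 138.5·ln(22.51 − 10) − 305.0 = 138.5·ln 12.51 − 305.0 = 138.5·2.5265 − 305.0 = 44.924.
Rounded: (255, 149, 45).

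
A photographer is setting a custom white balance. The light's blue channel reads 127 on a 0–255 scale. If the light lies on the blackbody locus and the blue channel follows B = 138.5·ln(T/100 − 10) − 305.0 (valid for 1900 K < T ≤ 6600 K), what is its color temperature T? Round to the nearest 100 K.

ln(t − 10) = (127 + 305.0) / 138.5 = 3.1191.
t − 10 = e^3.1191 = 22.627, so t = 32.627.
T = 100·t = 3263 K → 3300 K to the nearest 100 K.

3300 K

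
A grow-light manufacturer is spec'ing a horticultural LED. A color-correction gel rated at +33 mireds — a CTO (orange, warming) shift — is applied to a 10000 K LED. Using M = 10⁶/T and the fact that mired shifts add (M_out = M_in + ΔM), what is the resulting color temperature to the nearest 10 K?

7520 K

M_in = 10⁶/10000 = 100.00 mireds.
M_out = 100.00 + (+33) = 133.00 mireds.
T_out = 10⁶/133.00 = 7518.8 K → 7520 K.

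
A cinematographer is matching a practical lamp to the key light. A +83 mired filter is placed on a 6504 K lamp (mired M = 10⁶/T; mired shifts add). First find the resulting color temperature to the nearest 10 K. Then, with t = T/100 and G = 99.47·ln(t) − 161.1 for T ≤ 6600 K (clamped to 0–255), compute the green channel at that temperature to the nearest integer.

211

M_in = 10⁶/6504 = 153.75; M_out = 153.75 + (+83) = 236.75.
T_out = 10⁶/236.75 = 4223.8 K → 4220 K; t = 42.2.
G = 99.47·ln 42.2 − 161.1 = 99.47·3.7424 − 161.1 = 211.159.
Rounded: 211.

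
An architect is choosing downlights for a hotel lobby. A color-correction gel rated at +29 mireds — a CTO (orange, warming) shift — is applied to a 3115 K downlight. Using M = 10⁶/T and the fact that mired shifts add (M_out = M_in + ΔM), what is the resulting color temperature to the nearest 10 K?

2860 K

M_in = 10⁶/3115 = 321.03 mireds.
M_out = 321.03 + (+29) = 350.03 mireds.
T_out = 10⁶/350.03 = 2856.9 K → 2860 K.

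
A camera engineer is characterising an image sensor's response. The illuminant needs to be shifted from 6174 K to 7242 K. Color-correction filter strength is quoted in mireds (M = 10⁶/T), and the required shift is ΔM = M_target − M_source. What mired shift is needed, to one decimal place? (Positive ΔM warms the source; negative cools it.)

-23.9 mireds

M_source = 10⁶/6174 = 161.970; M_target = 10⁶/7242 = 138.083.
ΔM = 138.083 − 161.970 = -23.886 → -23.9 mireds, a cooling shift.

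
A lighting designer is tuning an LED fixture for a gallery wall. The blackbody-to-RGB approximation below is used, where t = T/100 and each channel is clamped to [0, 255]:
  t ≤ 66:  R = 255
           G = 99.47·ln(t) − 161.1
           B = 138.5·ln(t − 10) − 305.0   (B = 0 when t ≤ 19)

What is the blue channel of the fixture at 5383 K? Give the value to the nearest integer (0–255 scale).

t = 5383/100 = 53.83; the t ≤ 66 branch applies.
B = 138.5·ln(53.83 − 10) − 305.0 = 138.5·ln 43.83 − 305.0 = 138.5·3.7803 − 305.0 = 218.574.
Rounded: 219.

219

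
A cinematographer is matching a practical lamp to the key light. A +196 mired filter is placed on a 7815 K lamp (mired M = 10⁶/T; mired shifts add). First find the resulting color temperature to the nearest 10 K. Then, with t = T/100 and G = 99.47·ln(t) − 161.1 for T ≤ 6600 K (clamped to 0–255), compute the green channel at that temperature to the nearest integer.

M_in = 10⁶/7815 = 127.96; M_out = 127.96 + (+196) = 323.96.
T_out = 10⁶/323.96 = 3086.8 K → 3090 K; t = 30.9.
G = 99.47·ln 30.9 − 161.1 = 99.47·3.4308 − 161.1 = 180.157.
Rounded: 180.

180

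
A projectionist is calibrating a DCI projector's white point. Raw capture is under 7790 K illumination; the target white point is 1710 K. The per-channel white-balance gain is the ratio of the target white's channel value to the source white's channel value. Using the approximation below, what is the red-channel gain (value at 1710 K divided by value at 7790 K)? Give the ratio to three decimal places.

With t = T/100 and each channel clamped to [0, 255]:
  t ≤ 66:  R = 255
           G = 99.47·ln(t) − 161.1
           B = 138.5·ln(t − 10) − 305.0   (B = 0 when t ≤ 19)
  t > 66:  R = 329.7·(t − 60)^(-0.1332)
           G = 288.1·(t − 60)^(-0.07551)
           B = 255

1.136

At 7790 K (t = 77.9):
  R = 329.7·(77.9 − 60)^(-0.1332) = 329.7·17.9^(-0.1332) = 329.7·0.68096 = 224.512.
At 1710 K (t = 17.1):
  R = 255 by definition for t ≤ 66.
Gain = 255.000 / 224.512 = 1.1358 → 1.136.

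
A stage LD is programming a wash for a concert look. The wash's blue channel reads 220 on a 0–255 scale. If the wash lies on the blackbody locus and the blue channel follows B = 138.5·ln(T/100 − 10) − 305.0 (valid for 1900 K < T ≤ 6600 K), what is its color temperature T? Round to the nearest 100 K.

5400 K

ln(t − 10) = (220 + 305.0) / 138.5 = 3.7906.
t − 10 = e^3.7906 = 44.284, so t = 54.284.
T = 100·t = 5428 K → 5400 K to the nearest 100 K.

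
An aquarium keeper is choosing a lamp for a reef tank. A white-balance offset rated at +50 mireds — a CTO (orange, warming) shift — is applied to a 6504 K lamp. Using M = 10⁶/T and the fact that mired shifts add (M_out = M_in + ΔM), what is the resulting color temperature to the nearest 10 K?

M_in = 10⁶/6504 = 153.75 mireds.
M_out = 153.75 + (+50) = 203.75 mireds.
T_out = 10⁶/203.75 = 4907.9 K → 4910 K.

4910 K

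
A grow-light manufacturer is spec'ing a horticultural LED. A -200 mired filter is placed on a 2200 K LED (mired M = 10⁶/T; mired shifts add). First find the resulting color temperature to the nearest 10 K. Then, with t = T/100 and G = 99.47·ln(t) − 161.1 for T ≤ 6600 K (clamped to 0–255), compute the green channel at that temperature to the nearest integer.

204

M_in = 10⁶/2200 = 454.55; M_out = 454.55 + (-200) = 254.55.
T_out = 10⁶/254.55 = 3928.6 K → 3930 K; t = 39.3.
G = 99.47·ln 39.3 − 161.1 = 99.47·3.6712 − 161.1 = 204.077.
Rounded: 204.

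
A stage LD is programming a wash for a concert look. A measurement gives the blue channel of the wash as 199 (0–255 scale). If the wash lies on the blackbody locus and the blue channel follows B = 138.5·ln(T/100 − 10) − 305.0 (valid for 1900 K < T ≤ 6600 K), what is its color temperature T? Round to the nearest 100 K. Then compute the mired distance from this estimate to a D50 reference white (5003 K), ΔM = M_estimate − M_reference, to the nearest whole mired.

+8 mireds

ln(t − 10) = (199 + 305.0) / 138.5 = 3.6390.
t − 10 = e^3.6390 = 38.053, so t = 48.053.
T = 100·t = 4805 K → 4800 K to the nearest 100 K.
M_estimate = 10⁶/4800 = 208.33; M_reference = 10⁶/5003 = 199.88.
ΔM = 208.33 − 199.88 = 8.45 → +8 mireds.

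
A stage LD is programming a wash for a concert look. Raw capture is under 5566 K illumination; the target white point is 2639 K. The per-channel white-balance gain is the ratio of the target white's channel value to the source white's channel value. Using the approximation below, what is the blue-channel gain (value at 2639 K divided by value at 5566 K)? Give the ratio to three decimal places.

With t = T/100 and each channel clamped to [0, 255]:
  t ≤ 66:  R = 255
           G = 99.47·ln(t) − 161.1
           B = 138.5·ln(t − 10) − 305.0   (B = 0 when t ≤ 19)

At 5566 K (t = 55.66):
  B = 138.5·ln(55.66 − 10) − 305.0 = 138.5·ln 45.66 − 305.0 = 138.5·3.8212 − 305.0 = 224.239.
At 2639 K (t = 26.39):
  B = 138.5·ln(26.39 − 10) − 305.0 = 138.5·ln 16.39 − 305.0 = 138.5·2.7967 − 305.0 = 82.339.
Gain = 82.339 / 224.239 = 0.3672 → 0.367.

0.367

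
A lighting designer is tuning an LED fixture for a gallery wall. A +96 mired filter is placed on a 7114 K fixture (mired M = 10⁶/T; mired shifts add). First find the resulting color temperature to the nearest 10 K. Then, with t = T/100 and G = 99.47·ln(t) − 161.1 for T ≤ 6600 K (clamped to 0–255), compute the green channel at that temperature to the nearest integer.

211

M_in = 10⁶/7114 = 140.57; M_out = 140.57 + (+96) = 236.57.
T_out = 10⁶/236.57 = 4227.1 K → 4230 K; t = 42.3.
G = 99.47·ln 42.3 − 161.1 = 99.47·3.7448 − 161.1 = 211.394.
Rounded: 211.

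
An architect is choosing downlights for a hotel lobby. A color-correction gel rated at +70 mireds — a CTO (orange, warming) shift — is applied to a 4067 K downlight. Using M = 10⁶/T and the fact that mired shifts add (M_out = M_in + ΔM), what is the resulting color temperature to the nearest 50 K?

3150 K

M_in = 10⁶/4067 = 245.88 mireds.
M_out = 245.88 + (+70) = 315.88 mireds.
T_out = 10⁶/315.88 = 3165.7 K → 3150 K.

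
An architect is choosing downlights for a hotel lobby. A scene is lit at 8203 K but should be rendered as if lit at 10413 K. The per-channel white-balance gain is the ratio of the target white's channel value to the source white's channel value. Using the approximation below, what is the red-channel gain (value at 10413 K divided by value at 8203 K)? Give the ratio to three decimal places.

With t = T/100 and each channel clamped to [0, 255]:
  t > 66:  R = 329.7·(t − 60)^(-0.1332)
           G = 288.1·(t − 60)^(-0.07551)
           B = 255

0.912

At 8203 K (t = 82.03):
  R = 329.7·(82.03 − 60)^(-0.1332) = 329.7·22.03^(-0.1332) = 329.7·0.66238 = 218.388.
At 10413 K (t = 104.13):
  R = 329.7·(104.13 − 60)^(-0.1332) = 329.7·44.13^(-0.1332) = 329.7·0.60384 = 199.086.
Gain = 199.086 / 218.388 = 0.9116 → 0.912.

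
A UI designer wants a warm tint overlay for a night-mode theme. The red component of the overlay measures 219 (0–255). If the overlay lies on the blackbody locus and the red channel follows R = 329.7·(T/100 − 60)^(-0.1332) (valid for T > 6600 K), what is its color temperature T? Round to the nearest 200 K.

(t − 60)^(-0.1332) = 219/329.7 = 0.66424.
t − 60 = 0.66424^(1/-0.1332) = 0.66424^(-7.508) = 21.572, so t = 81.572.
T = 100·t = 8157 K → 8200 K to the nearest 200 K.

8200 K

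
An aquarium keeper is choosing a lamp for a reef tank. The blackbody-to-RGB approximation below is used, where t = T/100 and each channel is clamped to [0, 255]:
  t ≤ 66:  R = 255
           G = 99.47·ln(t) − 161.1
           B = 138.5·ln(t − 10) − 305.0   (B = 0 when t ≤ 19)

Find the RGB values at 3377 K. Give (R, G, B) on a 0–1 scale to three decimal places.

(1.000, 0.741, 0.525)

t = 3377/100 = 33.77; the t ≤ 66 branch applies.
R = 255 by definition for t ≤ 66.
G = 99.47·ln 33.77 − 161.1 = 99.47·3.5196 − 161.1 = 188.992.
B = 138.5·ln(33.77 − 10) − 305.0 = 138.5·ln 23.77 − 305.0 = 138.5·3.1684 − 305.0 = 133.827.
Dividing each by 255: (1.0000, 0.7411, 0.5248) → (1.000, 0.741, 0.525).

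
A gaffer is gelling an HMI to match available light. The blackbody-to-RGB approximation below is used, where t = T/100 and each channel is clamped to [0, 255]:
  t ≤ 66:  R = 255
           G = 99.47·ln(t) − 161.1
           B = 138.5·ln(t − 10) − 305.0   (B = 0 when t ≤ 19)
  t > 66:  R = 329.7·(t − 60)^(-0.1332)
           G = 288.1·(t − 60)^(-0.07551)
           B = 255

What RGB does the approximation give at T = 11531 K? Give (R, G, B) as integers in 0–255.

(193, 213, 255)

t = 11531/100 = 115.31; the t > 66 branch applies.
R = 329.7·(115.31 − 60)^(-0.1332) = 329.7·55.31^(-0.1332) = 329.7·0.58595 = 193.187.
G = 288.1·(115.31 − 60)^(-0.07551) = 288.1·55.31^(-0.07551) = 288.1·0.73859 = 212.787.
B = 255 by definition for t > 66.
Rounded: (193, 213, 255).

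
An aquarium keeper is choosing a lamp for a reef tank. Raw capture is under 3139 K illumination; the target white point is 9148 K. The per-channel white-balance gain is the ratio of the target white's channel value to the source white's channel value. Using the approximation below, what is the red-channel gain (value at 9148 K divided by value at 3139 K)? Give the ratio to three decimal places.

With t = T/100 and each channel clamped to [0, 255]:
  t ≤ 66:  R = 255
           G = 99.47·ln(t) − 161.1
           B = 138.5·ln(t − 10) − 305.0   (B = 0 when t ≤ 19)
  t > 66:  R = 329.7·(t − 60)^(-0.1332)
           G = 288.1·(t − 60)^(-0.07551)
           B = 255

0.817

At 3139 K (t = 31.39):
  R = 255 by definition for t ≤ 66.
At 9148 K (t = 91.48):
  R = 329.7·(91.48 − 60)^(-0.1332) = 329.7·31.48^(-0.1332) = 329.7·0.63163 = 208.248.
Gain = 208.248 / 255.000 = 0.8167 → 0.817.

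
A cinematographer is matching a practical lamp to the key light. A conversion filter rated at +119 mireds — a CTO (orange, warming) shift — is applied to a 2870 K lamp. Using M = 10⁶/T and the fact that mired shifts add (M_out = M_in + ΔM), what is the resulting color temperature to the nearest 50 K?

M_in = 10⁶/2870 = 348.43 mireds.
M_out = 348.43 + (+119) = 467.43 mireds.
T_out = 10⁶/467.43 = 2139.3 K → 2150 K.

2150 K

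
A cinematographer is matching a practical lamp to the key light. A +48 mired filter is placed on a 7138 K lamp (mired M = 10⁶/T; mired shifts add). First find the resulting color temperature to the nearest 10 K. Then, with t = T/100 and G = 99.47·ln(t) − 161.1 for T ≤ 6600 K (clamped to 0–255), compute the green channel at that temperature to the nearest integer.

234

M_in = 10⁶/7138 = 140.10; M_out = 140.10 + (+48) = 188.10.
T_out = 10⁶/188.10 = 5316.5 K → 5320 K; t = 53.2.
G = 99.47·ln 53.2 − 161.1 = 99.47·3.9741 − 161.1 = 234.200.
Rounded: 234.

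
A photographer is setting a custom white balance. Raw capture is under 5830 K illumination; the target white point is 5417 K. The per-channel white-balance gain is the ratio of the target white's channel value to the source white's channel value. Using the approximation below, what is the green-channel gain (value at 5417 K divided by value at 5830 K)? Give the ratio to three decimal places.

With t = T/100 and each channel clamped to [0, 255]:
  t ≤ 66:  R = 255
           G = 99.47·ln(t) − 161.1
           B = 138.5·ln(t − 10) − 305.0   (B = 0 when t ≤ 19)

0.970

At 5830 K (t = 58.3):
  G = 99.47·ln 58.3 − 161.1 = 99.47·4.0656 − 161.1 = 243.305.
At 5417 K (t = 54.17):
  G = 99.47·ln 54.17 − 161.1 = 99.47·3.9921 − 161.1 = 235.997.
Gain = 235.997 / 243.305 = 0.9700 → 0.970.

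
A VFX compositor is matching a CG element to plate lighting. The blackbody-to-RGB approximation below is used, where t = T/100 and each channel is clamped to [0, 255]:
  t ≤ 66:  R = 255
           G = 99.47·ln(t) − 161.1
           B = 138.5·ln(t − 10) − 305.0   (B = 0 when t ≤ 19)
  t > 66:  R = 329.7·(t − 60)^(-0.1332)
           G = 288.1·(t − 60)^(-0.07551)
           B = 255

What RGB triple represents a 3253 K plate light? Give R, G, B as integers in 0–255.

t = 3253/100 = 32.53; the t ≤ 66 branch applies.
R = 255 by definition for t ≤ 66.
G = 99.47·ln 32.53 − 161.1 = 99.47·3.4822 − 161.1 = 185.271.
B = 138.5·ln(32.53 − 10) − 305.0 = 138.5·ln 22.53 − 305.0 = 138.5·3.1148 − 305.0 = 126.406.
Rounded: (255, 185, 126).

R=255, G=185, B=126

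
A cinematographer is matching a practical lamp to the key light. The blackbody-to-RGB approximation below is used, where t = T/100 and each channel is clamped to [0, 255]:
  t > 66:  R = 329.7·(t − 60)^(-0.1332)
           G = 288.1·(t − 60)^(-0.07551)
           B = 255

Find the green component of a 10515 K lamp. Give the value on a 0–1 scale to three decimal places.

t = 10515/100 = 105.15; the t > 66 branch applies.
G = 288.1·(105.15 − 60)^(-0.07551) = 288.1·45.15^(-0.07551) = 288.1·0.74999 = 216.073.
On a 0–1 scale: 216.073/255 = 0.8473 → 0.847.

0.847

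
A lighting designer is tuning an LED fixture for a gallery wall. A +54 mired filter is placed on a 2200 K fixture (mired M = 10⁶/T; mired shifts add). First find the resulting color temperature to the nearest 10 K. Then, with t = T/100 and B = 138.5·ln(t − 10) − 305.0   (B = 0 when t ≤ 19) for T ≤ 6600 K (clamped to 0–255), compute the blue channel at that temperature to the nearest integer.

M_in = 10⁶/2200 = 454.55; M_out = 454.55 + (+54) = 508.55.
T_out = 10⁶/508.55 = 1966.4 K → 1970 K; t = 19.7.
B = 138.5·ln(19.7 − 10) − 305.0 = 138.5·ln 9.7 − 305.0 = 138.5·2.2721 − 305.0 = 9.689.
Rounded: 10.

10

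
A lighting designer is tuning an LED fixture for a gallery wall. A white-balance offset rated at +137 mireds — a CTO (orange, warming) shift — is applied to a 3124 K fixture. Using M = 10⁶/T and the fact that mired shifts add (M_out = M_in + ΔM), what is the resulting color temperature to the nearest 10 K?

2190 K

M_in = 10⁶/3124 = 320.10 mireds.
M_out = 320.10 + (+137) = 457.10 mireds.
T_out = 10⁶/457.10 = 2187.7 K → 2190 K.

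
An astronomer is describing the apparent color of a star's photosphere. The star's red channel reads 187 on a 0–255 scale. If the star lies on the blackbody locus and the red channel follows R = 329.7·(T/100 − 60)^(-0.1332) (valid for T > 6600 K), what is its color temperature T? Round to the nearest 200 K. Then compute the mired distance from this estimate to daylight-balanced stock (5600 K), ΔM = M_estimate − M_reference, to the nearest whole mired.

-102 mireds

(t − 60)^(-0.1332) = 187/329.7 = 0.56718.
t − 60 = 0.56718^(1/-0.1332) = 0.56718^(-7.508) = 70.620, so t = 130.620.
T = 100·t = 13062 K → 13000 K to the nearest 200 K.
M_estimate = 10⁶/13000 = 76.92; M_reference = 10⁶/5600 = 178.57.
ΔM = 76.92 − 178.57 = -101.65 → -102 mireds.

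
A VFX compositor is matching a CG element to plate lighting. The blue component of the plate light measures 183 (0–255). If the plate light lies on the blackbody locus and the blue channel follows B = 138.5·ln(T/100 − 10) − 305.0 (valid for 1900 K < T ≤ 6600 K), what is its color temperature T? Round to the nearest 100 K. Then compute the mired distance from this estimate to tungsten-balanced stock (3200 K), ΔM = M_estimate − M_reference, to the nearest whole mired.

ln(t − 10) = (183 + 305.0) / 138.5 = 3.5235.
t − 10 = e^3.5235 = 33.902, so t = 43.902.
T = 100·t = 4390 K → 4400 K to the nearest 100 K.
M_estimate = 10⁶/4400 = 227.27; M_reference = 10⁶/3200 = 312.50.
ΔM = 227.27 − 312.50 = -85.23 → -85 mireds.

-85 mireds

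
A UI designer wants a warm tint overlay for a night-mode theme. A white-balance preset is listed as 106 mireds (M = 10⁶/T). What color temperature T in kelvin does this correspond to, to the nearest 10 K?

T = 10⁶ / 106 = 9433.96 K → 9430 K.

9430 K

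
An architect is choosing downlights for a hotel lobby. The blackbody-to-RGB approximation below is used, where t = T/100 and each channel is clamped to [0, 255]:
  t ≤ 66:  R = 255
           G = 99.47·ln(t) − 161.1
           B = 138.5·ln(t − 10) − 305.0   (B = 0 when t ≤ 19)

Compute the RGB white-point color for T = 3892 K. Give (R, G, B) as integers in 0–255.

(255, 203, 161)

t = 3892/100 = 38.92; the t ≤ 66 branch applies.
R = 255 by definition for t ≤ 66.
G = 99.47·ln 38.92 − 161.1 = 99.47·3.6615 − 161.1 = 203.110.
B = 138.5·ln(38.92 − 10) − 305.0 = 138.5·ln 28.92 − 305.0 = 138.5·3.3645 − 305.0 = 160.988.
Rounded: (255, 203, 161).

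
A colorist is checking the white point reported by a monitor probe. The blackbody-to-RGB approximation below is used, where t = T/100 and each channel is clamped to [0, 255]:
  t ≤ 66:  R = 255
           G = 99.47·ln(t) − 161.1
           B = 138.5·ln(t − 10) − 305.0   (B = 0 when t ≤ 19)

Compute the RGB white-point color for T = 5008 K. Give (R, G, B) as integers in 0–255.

(255, 228, 206)

t = 5008/100 = 50.08; the t ≤ 66 branch applies.
R = 255 by definition for t ≤ 66.
G = 99.47·ln 50.08 − 161.1 = 99.47·3.9136 − 161.1 = 228.188.
B = 138.5·ln(50.08 − 10) − 305.0 = 138.5·ln 40.08 − 305.0 = 138.5·3.6909 − 305.0 = 206.187.
Rounded: (255, 228, 206).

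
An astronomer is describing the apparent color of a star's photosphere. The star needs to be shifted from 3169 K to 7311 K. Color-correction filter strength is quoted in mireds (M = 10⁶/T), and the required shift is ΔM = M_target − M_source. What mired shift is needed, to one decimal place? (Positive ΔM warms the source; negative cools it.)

M_source = 10⁶/3169 = 315.557; M_target = 10⁶/7311 = 136.780.
ΔM = 136.780 − 315.557 = -178.777 → -178.8 mireds, a cooling shift.

-178.8 mireds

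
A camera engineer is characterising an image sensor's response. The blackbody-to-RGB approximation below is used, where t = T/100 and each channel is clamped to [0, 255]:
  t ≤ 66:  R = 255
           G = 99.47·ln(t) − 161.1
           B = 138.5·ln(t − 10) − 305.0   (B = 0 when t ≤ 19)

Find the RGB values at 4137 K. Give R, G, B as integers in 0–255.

t = 4137/100 = 41.37; the t ≤ 66 branch applies.
R = 255 by definition for t ≤ 66.
G = 99.47·ln 41.37 − 161.1 = 99.47·3.7226 − 161.1 = 209.183.
B = 138.5·ln(41.37 − 10) − 305.0 = 138.5·ln 31.37 − 305.0 = 138.5·3.4459 − 305.0 = 172.251.
Rounded: (255, 209, 172).

R=255, G=209, B=172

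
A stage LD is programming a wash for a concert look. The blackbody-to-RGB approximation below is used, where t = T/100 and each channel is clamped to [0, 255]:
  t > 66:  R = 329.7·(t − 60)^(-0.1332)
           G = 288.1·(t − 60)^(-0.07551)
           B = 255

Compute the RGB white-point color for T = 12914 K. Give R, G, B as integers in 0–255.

t = 12914/100 = 129.14; the t > 66 branch applies.
R = 329.7·(129.14 − 60)^(-0.1332) = 329.7·69.14^(-0.1332) = 329.7·0.56878 = 187.528.
G = 288.1·(129.14 − 60)^(-0.07551) = 288.1·69.14^(-0.07551) = 288.1·0.72624 = 209.231.
B = 255 by definition for t > 66.
Rounded: (188, 209, 255).

R=188, G=209, B=255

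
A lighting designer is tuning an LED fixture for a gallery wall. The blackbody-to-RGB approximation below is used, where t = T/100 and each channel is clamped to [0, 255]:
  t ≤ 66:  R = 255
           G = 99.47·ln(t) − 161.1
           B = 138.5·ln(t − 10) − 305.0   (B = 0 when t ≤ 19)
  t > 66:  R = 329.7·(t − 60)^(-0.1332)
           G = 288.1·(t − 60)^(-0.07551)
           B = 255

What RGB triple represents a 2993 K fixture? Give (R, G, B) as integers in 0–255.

t = 2993/100 = 29.93; the t ≤ 66 branch applies.
R = 255 by definition for t ≤ 66.
G = 99.47·ln 29.93 − 161.1 = 99.47·3.3989 − 161.1 = 176.985.
B = 138.5·ln(29.93 − 10) − 305.0 = 138.5·ln 19.93 − 305.0 = 138.5·2.9922 − 305.0 = 109.423.
Rounded: (255, 177, 109).

(255, 177, 109)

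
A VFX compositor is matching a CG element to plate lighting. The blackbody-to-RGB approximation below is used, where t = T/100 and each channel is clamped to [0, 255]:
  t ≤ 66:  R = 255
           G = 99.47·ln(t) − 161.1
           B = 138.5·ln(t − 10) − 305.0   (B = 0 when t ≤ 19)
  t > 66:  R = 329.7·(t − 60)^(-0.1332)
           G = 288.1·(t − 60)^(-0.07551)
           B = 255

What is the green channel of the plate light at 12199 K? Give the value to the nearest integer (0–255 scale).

t = 12199/100 = 121.99; the t > 66 branch applies.
G = 288.1·(121.99 − 60)^(-0.07551) = 288.1·61.99^(-0.07551) = 288.1·0.73225 = 210.962.
Rounded: 211.

211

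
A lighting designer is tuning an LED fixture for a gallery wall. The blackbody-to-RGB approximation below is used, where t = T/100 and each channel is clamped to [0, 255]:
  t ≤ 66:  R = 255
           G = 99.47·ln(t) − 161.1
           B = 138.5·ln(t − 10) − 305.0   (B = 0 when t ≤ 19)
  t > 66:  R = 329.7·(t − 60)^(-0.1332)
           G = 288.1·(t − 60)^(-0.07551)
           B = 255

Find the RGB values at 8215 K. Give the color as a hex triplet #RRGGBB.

#DAE4FF

t = 8215/100 = 82.15; the t > 66 branch applies.
R = 329.7·(82.15 − 60)^(-0.1332) = 329.7·22.15^(-0.1332) = 329.7·0.66191 = 218.230.
G = 288.1·(82.15 − 60)^(-0.07551) = 288.1·22.15^(-0.07551) = 288.1·0.79143 = 228.010.
B = 255 by definition for t > 66.
Rounded: (218, 228, 255).
In hex: #DAE4FF.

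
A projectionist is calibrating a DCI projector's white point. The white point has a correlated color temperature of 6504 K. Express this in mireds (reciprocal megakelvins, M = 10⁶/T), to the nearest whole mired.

M = 10⁶ / 6504 = 153.752 → 154 mireds.

154 mireds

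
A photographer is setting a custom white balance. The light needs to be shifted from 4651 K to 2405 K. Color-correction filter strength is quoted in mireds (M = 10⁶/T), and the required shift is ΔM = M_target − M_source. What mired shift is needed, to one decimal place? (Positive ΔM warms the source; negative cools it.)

+200.8 mireds

M_source = 10⁶/4651 = 215.008; M_target = 10⁶/2405 = 415.800.
ΔM = 415.800 − 215.008 = 200.793 → +200.8 mireds, a warming shift.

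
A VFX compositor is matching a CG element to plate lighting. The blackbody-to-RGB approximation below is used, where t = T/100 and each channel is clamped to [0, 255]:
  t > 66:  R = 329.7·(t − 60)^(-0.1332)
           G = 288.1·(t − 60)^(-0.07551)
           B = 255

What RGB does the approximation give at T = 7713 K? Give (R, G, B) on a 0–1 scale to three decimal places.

t = 7713/100 = 77.13; the t > 66 branch applies.
R = 329.7·(77.13 − 60)^(-0.1332) = 329.7·17.13^(-0.1332) = 329.7·0.68496 = 225.830.
G = 288.1·(77.13 − 60)^(-0.07551) = 288.1·17.13^(-0.07551) = 288.1·0.80694 = 232.478.
B = 255 by definition for t > 66.
Dividing each by 255: (0.8856, 0.9117, 1.0000) → (0.886, 0.912, 1.000).

(0.886, 0.912, 1.000)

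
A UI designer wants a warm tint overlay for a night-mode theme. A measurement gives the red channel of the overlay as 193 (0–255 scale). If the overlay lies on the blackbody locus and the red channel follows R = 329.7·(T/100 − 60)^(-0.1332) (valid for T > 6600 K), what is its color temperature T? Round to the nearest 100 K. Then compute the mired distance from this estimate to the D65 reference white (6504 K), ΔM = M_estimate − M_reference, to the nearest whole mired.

-68 mireds

(t − 60)^(-0.1332) = 193/329.7 = 0.58538.
t − 60 = 0.58538^(1/-0.1332) = 0.58538^(-7.508) = 55.713, so t = 115.713.
T = 100·t = 11571 K → 11600 K to the nearest 100 K.
M_estimate = 10⁶/11600 = 86.21; M_reference = 10⁶/6504 = 153.75.
ΔM = 86.21 − 153.75 = -67.54 → -68 mireds.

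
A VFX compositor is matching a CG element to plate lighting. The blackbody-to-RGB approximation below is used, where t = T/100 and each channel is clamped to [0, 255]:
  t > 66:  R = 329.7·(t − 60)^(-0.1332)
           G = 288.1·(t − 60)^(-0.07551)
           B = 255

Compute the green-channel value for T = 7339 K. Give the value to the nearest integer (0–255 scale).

237

t = 7339/100 = 73.39; the t > 66 branch applies.
G = 288.1·(73.39 − 60)^(-0.07551) = 288.1·13.39^(-0.07551) = 288.1·0.82209 = 236.843.
Rounded: 237.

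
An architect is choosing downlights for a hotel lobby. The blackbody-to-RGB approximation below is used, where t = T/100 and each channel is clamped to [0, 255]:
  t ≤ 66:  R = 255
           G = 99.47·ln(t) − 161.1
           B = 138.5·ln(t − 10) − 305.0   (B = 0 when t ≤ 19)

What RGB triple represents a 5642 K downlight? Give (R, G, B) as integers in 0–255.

(255, 240, 227)

t = 5642/100 = 56.42; the t ≤ 66 branch applies.
R = 255 by definition for t ≤ 66.
G = 99.47·ln 56.42 − 161.1 = 99.47·4.0328 − 161.1 = 240.045.
B = 138.5·ln(56.42 − 10) − 305.0 = 138.5·ln 46.42 − 305.0 = 138.5·3.8377 − 305.0 = 226.526.
Rounded: (255, 240, 227).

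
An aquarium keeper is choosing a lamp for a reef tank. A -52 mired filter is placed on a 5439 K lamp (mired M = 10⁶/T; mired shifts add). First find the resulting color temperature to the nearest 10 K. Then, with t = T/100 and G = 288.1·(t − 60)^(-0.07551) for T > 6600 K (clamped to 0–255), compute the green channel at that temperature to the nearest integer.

M_in = 10⁶/5439 = 183.86; M_out = 183.86 + (-52) = 131.86.
T_out = 10⁶/131.86 = 7584.0 K → 7580 K; t = 75.8.
G = 288.1·(75.8 − 60)^(-0.07551) = 288.1·15.8^(-0.07551) = 288.1·0.81188 = 233.901.
Rounded: 234.

234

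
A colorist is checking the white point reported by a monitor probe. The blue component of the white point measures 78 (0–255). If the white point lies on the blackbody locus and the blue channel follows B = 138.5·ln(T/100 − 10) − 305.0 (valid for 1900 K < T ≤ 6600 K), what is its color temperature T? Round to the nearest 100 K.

ln(t − 10) = (78 + 305.0) / 138.5 = 2.7653.
t − 10 = e^2.7653 = 15.884, so t = 25.884.
T = 100·t = 2588 K → 2600 K to the nearest 100 K.

2600 K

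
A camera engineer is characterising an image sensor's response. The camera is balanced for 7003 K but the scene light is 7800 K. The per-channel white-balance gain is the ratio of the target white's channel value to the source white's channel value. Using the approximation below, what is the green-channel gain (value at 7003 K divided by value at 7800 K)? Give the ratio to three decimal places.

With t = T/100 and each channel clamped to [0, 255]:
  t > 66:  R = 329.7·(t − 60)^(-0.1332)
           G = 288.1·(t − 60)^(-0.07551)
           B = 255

At 7800 K (t = 78):
  G = 288.1·(78 − 60)^(-0.07551) = 288.1·18^(-0.07551) = 288.1·0.80392 = 231.610.
At 7003 K (t = 70.03):
  G = 288.1·(70.03 − 60)^(-0.07551) = 288.1·10.03^(-0.07551) = 288.1·0.84022 = 242.067.
Gain = 242.067 / 231.610 = 1.0451 → 1.045.

1.045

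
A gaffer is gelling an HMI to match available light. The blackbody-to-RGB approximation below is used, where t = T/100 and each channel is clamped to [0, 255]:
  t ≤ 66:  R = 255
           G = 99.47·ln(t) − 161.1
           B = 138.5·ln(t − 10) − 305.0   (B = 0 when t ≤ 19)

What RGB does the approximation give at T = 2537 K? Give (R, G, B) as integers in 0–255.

t = 2537/100 = 25.37; the t ≤ 66 branch applies.
R = 255 by definition for t ≤ 66.
G = 99.47·ln 25.37 − 161.1 = 99.47·3.2336 − 161.1 = 160.543.
B = 138.5·ln(25.37 − 10) − 305.0 = 138.5·ln 15.37 − 305.0 = 138.5·2.7324 − 305.0 = 73.440.
Rounded: (255, 161, 73).

(255, 161, 73)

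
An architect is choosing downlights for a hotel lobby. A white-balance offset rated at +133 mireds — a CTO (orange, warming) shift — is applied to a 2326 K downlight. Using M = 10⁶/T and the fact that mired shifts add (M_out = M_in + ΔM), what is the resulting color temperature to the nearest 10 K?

1780 K

M_in = 10⁶/2326 = 429.92 mireds.
M_out = 429.92 + (+133) = 562.92 mireds.
T_out = 10⁶/562.92 = 1776.4 K → 1780 K.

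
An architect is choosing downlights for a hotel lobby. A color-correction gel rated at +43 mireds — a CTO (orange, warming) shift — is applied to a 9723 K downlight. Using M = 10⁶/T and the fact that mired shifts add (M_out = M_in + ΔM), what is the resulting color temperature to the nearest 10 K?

6860 K

M_in = 10⁶/9723 = 102.85 mireds.
M_out = 102.85 + (+43) = 145.85 mireds.
T_out = 10⁶/145.85 = 6856.4 K → 6860 K.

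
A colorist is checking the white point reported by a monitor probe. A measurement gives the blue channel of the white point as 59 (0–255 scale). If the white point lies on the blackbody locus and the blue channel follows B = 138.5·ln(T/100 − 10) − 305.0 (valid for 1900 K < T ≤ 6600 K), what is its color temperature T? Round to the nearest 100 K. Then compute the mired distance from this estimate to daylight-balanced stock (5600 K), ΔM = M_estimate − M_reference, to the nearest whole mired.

ln(t − 10) = (59 + 305.0) / 138.5 = 2.6282.
t − 10 = e^2.6282 = 13.848, so t = 23.848.
T = 100·t = 2385 K → 2400 K to the nearest 100 K.
M_estimate = 10⁶/2400 = 416.67; M_reference = 10⁶/5600 = 178.57.
ΔM = 416.67 − 178.57 = 238.10 → +238 mireds.

+238 mireds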